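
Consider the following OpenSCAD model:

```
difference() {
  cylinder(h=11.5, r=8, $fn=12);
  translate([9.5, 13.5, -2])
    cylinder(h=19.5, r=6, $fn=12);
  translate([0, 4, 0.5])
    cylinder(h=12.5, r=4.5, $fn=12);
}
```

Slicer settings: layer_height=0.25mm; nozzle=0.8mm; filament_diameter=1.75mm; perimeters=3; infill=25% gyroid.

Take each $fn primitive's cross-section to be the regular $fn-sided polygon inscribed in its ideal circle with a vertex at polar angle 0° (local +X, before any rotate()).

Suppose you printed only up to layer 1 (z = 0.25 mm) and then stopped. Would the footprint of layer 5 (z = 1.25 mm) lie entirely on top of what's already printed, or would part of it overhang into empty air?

entirely on top

Compare the two slices. At z = 0.25: the r=8 cylinder gives a regular 12-gon of circumradius 8 (constant along its height) (area = (12/2)·8.000²·sin(360°/12) = 192.00 mm²); the r=6 cylinder at (9.5, 13.5) gives a regular 12-gon of circumradius 6 (constant along its height) (area = (12/2)·6.000²·sin(360°/12) = 108.00 mm²); the cylinder at (0, 4) is not intersected at this z (z outside [0.5, 13]); Subtracting the remaining from the first: starting from the r=8 cylinder (192.00 mm²), the r=6 cylinder at (9.5, 13.5) misses the remaining region (no effect) — area = 192.00 mm². At z = 1.25: the cylinder: section is a regular 12-gon, circumradius r=8 (area = (12/2)·8.000²·sin(360°/12) = 192.00 mm²); the r=6 cylinder at (9.5, 13.5) gives a regular 12-gon of circumradius 6 (constant along its height) (area = (12/2)·6.000²·sin(360°/12) = 108.00 mm²); the r=4.5 cylinder at (0, 4) gives a regular 12-gon of circumradius 4.5 (constant along its height) (area = (12/2)·4.500²·sin(360°/12) = 60.75 mm²); Taking the first minus the rest: starting from the r=8 cylinder (192.00 mm²), the r=6 cylinder at (9.5, 13.5) misses the remaining region (no effect); the r=4.5 cylinder at (0, 4) partially overlaps it — only the 58.16 mm² overlap (of its 60.75 mm²) is removed, clipping the outline — area = 133.84 mm². Checking containment: the cross-section at z = 1.25 is a subset of the cross-section at z = 0.25.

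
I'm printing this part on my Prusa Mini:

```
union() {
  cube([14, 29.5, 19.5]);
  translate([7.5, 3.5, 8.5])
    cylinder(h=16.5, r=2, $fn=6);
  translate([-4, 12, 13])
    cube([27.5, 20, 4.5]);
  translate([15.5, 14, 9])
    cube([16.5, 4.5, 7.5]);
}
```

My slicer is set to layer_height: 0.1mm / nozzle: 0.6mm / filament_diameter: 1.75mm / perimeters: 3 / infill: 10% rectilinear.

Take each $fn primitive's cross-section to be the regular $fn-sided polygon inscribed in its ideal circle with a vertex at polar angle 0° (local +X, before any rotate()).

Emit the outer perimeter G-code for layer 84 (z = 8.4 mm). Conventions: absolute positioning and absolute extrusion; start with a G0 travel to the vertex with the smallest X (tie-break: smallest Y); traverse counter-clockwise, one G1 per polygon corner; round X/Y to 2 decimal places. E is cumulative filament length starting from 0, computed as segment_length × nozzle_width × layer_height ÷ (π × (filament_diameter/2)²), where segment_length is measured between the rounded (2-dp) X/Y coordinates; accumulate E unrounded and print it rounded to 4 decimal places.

G0 X0.00 Y0.00 Z8.40
G1 X14.00 Y0.00 E0.3492
G1 X14.00 Y29.50 E1.0851
G1 X0.00 Y29.50 E1.4343
G1 X0.00 Y0.00 E2.1702

At z = 8.4 mm: the 14×29.5 cube contributes its full rectangle; the cylinder at (7.5, 3.5) does not reach this height (z outside [8.5, 25]); the cube at (-4, 12) is not intersected at this z (z outside [13, 17.5]); the cube at (15.5, 14) is absent (z outside [9, 16.5]); Combining (union): only the 14×29.5 cube is present, so the union is just that shape — 1 connected region. The outline is a single polygon with 4 vertices. Extrusion per mm of travel: 0.6 × 0.1 / (π × 0.875²) = 0.024945. Accumulating E over each segment gives final E = 2.1702.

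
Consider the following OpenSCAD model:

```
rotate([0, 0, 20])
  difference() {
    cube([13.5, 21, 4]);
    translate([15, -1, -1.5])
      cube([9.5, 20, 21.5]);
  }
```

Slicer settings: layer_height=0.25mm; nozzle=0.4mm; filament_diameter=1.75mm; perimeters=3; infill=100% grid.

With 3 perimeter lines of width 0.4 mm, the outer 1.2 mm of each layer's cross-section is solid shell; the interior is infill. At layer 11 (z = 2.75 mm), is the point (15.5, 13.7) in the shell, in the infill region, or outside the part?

At z = 2.75 mm: the cube (footprint 13.5×21) is included at this height; the 9.5×20 cube at (15, -1) contributes its full rectangle; Subtracting the remaining from the first: starting from the 13.5×21 cube, the 9.5×20 cube at (15, -1) misses the remaining region (no effect) — 1 connected region; (rotated 20° about Z; rotation is an isometry so areas/perimeters/island counts are preserved). Overall, the cross-section is a single solid region. Undo the 20° rotation: the query point maps to (19.251, 7.572) in the un-rotated model frame. The nearest boundary edge runs (13.50, 21.00)→(13.50, 0.00); distance from the point to it = 5.75 mm. The point is not inside any of the regions above, so it lies outside the cross-section (5.75 mm from the nearest boundary).

outside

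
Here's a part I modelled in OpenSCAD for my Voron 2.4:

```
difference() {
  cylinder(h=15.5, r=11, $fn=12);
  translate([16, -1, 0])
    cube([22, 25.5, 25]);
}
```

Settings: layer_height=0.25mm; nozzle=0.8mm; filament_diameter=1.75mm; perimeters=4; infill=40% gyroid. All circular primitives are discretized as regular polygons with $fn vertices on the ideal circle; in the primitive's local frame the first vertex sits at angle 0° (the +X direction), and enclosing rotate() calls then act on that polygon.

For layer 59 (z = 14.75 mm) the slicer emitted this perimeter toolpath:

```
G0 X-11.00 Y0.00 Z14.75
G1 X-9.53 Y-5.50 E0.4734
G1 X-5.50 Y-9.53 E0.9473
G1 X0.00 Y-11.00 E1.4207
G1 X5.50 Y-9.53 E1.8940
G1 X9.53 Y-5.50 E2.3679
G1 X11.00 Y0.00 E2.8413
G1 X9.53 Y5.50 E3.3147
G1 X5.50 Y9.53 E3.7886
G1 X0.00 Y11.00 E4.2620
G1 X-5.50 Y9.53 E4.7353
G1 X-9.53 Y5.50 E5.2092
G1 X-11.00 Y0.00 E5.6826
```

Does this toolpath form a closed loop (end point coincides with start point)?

Start point (G0): (-11.00, 0.00). End point (last G1): the path returns to the start — closed.

yes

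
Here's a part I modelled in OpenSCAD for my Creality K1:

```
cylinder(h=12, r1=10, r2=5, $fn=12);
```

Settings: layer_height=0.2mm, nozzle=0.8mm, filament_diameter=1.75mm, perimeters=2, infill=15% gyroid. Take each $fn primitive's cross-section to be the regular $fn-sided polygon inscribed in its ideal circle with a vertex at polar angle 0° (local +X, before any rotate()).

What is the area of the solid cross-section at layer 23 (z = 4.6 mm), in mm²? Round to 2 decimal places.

196.02 mm²

At z = 4.6 mm: the cone: at t=0.383 of its height the radius interpolates to r₁+(r₂−r₁)t = 8.083, giving a regular 12-gon of that circumradius (area = (12/2)·8.083²·sin(360°/12) = 196.02 mm²). Overall, the cross-section is a single solid region. Net area = 196.02 mm².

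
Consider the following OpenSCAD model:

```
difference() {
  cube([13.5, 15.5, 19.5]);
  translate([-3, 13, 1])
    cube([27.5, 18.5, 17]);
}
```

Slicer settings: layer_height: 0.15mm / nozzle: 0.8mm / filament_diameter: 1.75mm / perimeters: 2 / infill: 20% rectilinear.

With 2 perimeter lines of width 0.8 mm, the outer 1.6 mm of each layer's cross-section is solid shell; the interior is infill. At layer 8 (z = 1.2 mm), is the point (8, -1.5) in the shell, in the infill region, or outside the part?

At z = 1.2 mm: the 13.5×15.5 cube contributes its full rectangle; the cube at (-3, 13) (footprint 27.5×18.5) is included at this height; Subtracting the remaining from the first: starting from the 13.5×15.5 cube, the 27.5×18.5 cube at (-3, 13) partially overlaps it — only the 33.75 mm² overlap (of its 508.75 mm²) is removed, clipping the outline — 1 connected region. Overall, the cross-section is a single solid region. The nearest boundary edge runs (13.50, 0.00)→(0.00, 0.00); distance from the point to it = 1.50 mm. The point is not inside any of the regions above, so it lies outside the cross-section (1.50 mm from the nearest boundary).

outside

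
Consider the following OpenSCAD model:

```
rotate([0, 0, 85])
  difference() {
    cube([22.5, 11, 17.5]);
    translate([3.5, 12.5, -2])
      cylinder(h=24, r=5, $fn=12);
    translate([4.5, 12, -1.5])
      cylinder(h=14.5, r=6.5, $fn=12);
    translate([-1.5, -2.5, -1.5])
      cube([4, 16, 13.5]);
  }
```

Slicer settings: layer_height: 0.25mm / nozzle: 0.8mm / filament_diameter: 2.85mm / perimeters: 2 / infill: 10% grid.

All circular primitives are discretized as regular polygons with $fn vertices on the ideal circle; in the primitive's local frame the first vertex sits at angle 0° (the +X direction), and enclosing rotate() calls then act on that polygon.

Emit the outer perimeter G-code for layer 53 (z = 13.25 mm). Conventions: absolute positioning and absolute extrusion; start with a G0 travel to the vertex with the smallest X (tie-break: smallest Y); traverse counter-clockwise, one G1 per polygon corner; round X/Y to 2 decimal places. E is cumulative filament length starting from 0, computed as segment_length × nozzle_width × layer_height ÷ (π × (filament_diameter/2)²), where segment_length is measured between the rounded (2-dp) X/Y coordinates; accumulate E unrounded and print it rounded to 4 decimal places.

At z = 13.25 mm: the cube (footprint 22.5×11) is included at this height; the cylinder at (3.5, 12.5): section is a regular 12-gon, circumradius r=5; the cylinder at (4.5, 12) is not intersected at this z (z outside [-1.5, 13]); the cube at (-1.5, -2.5) is absent (z outside [-1.5, 12]); Taking the first minus the rest: starting from the 22.5×11 cube, the r=5 cylinder at (3.5, 12.5) partially overlaps it — only the 21.79 mm² overlap (of its 75.00 mm²) is removed, clipping the outline — 1 connected region; (whole slice rotated 85° about Z — lengths, areas and connectivity unchanged). The outline is a single polygon with 9 vertices. Extrusion per mm of travel: 0.8 × 0.25 / (π × 1.425²) = 0.031351. Accumulating E over each segment gives final E = 2.1087.

G0 X-10.25 Y9.03 Z13.25
G1 X-9.28 Y8.67 E0.0324
G1 X-7.62 Y6.69 E0.1134
G1 X-7.17 Y4.14 E0.1946
G1 X-8.05 Y1.71 E0.2756
G1 X-9.13 Y0.80 E0.3199
G1 X0.00 Y0.00 E0.6073
G1 X1.96 Y22.41 E1.3125
G1 X-9.00 Y23.37 E1.6574
G1 X-10.25 Y9.03 E2.1087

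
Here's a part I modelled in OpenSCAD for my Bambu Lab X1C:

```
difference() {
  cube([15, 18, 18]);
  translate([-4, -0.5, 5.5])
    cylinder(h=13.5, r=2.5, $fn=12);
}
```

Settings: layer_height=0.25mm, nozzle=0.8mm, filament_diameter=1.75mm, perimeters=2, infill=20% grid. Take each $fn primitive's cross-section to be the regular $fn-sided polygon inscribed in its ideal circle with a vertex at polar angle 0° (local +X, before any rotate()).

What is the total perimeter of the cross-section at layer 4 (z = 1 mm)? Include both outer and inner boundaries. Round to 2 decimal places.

66.00 mm

At z = 1 mm: the 15×18 cube contributes its full rectangle (perimeter 66.00 mm); the cylinder at (-4, -0.5) does not reach this height (z outside [5.5, 19]); Subtracting the remaining from the first: none of the subtracted shapes is present at this height, so the 15×18 cube is unchanged — boundary = 66.00 mm. Overall, the cross-section is a single solid region. Total boundary length (outer) = 66.00 mm.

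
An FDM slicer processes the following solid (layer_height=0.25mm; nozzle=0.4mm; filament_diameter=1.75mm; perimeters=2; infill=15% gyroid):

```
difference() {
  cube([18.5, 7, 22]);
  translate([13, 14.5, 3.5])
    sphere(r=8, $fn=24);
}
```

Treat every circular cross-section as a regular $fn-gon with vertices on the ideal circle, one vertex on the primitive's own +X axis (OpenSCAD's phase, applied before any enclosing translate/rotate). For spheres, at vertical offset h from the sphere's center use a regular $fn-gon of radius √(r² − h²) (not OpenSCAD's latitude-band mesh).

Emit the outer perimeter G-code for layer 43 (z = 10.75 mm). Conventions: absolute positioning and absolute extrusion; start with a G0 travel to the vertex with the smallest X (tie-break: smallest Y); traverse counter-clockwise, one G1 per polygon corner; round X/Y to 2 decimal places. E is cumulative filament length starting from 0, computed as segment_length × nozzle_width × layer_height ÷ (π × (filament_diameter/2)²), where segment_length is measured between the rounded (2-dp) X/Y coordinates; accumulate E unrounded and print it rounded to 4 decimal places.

G0 X0.00 Y0.00 Z10.75
G1 X18.50 Y0.00 E0.7691
G1 X18.50 Y7.00 E1.0602
G1 X0.00 Y7.00 E1.8293
G1 X0.00 Y0.00 E2.1203

At z = 10.75 mm: the cube (footprint 18.5×7) is included at this height; the sphere at (13, 14.5): section is a regular 24-gon, circumradius = √(r²−h²) = √(8²−7.25²) = 3.382; Taking the first minus the rest: starting from the 18.5×7 cube, the r=8 sphere at (13, 14.5) misses the remaining region (no effect) — 1 connected region. The outline is a single polygon with 4 vertices. Extrusion per mm of travel: 0.4 × 0.25 / (π × 0.875²) = 0.041575. Accumulating E over each segment gives final E = 2.1203.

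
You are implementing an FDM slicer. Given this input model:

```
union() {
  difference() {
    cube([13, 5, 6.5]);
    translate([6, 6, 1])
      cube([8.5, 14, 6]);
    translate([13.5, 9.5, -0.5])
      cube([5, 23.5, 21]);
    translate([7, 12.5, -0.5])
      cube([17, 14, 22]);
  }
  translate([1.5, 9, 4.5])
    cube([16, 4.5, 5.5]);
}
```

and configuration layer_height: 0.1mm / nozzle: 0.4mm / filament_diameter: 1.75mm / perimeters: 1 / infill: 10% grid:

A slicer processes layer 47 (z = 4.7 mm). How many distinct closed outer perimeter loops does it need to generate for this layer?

At z = 4.7 mm: the 13×5 cube contributes its full rectangle; the cube at (6, 6) is present — its section is the full 8.5×14 rectangle; the cube at (13.5, 9.5) is present — its section is the full 5×23.5 rectangle; the 17×14 cube at (7, 12.5) contributes its full rectangle; Subtracting the remaining from the first: starting from the 13×5 cube, the 8.5×14 cube at (6, 6) misses the remaining region (no effect); the 5×23.5 cube at (13.5, 9.5) misses the remaining region (no effect); the 17×14 cube at (7, 12.5) misses the remaining region (no effect) — 1 connected region; the cube at (1.5, 9) is present — its section is the full 16×4.5 rectangle; Taking the union: the 2 present regions are separate (no shared area or edge), so areas and boundary lengths simply add and each stays a separate island — 2 connected regions. The result has 2 disconnected regions.

2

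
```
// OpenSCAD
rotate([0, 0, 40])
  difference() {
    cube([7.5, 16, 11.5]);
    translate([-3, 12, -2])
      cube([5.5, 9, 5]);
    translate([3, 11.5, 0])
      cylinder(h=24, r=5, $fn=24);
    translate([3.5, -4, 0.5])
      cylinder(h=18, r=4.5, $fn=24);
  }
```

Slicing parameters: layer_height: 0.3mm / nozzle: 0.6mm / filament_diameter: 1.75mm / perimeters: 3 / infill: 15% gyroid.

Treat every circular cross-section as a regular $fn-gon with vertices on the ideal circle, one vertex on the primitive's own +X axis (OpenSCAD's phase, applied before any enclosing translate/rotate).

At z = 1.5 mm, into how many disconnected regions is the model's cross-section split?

At z = 1.5 mm: the cube (footprint 7.5×16) is included at this height; the 5.5×9 cube at (-3, 12) contributes its full rectangle; the r=5 cylinder at (3, 11.5) gives a regular 24-gon of circumradius 5 (constant along its height); the r=4.5 cylinder at (3.5, -4) gives a regular 24-gon of circumradius 4.5 (constant along its height); Taking the first minus the rest: starting from the 7.5×16 cube, the 5.5×9 cube at (-3, 12) partially overlaps it — only the 10.00 mm² overlap (of its 49.50 mm²) is removed, clipping the outline; the r=5 cylinder at (3, 11.5) partially overlaps it — only the 54.27 mm² overlap (of its 77.65 mm²) is removed, clipping the outline; the r=4.5 cylinder at (3.5, -4) partially overlaps it — only the 1.28 mm² overlap (of its 62.89 mm²) is removed, clipping the outline — 2 connected regions; (rotated 40° about Z; rotation is an isometry so areas/perimeters/island counts are preserved). The result has 2 disconnected regions.

2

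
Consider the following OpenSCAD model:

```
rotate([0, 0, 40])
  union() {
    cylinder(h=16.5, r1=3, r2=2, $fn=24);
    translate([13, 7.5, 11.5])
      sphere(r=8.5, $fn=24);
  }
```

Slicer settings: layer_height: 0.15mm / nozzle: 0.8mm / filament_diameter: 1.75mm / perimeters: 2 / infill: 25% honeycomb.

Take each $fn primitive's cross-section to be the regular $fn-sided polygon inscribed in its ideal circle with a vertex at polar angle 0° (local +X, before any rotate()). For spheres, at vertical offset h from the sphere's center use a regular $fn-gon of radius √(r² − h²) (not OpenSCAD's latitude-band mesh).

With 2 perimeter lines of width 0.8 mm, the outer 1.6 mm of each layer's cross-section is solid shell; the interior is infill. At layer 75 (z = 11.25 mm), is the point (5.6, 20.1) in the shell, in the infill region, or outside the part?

At z = 11.25 mm: the cone: at t=0.682 of its height the radius interpolates to r₁+(r₂−r₁)t = 2.318, giving a regular 24-gon of that circumradius; the sphere at (13, 7.5): section is a regular 24-gon, circumradius = √(r²−h²) = √(8.5²−0.25²) = 8.496; Merging all regions: the 2 present regions are separate (no shared area or edge), so areas and boundary lengths simply add and each stays a separate island — 2 connected regions; (whole slice rotated 40° about Z — lengths, areas and connectivity unchanged). Overall, the cross-section has 2 separate islands. Undo the 40° rotation: the query point maps to (17.210, 11.798) in the un-rotated model frame. The nearest boundary edge runs (17.25, 14.86)→(19.01, 13.51); distance from the point to it = 2.45 mm. (Shell/infill is judged within the island containing the point — the largest one.) The point is inside the cross-section and 2.45 mm from the nearest boundary — more than the 1.6 mm shell width (2 × 0.8), so it's in the infill interior.

infill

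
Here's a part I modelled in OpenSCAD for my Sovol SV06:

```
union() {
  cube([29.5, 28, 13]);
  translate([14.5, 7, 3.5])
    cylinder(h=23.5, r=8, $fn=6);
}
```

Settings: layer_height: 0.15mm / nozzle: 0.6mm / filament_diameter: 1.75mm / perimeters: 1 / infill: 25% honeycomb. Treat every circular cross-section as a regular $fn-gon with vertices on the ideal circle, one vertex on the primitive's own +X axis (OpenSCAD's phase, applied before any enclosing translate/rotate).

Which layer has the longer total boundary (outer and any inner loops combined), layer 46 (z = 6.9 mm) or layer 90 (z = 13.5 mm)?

Layer 46 (z = 6.9): the 29.5×28 cube contributes its full rectangle (perimeter 115.00 mm); the cylinder at (14.5, 7): section is a regular 6-gon, circumradius r=8 (perimeter = 2·6·8.000·sin(180°/6) = 48.00 mm); Taking the union: the r=8 cylinder at (14.5, 7) lies entirely inside the 29.5×28 cube, so the union is just the 29.5×28 cube — boundary = 115.00 mm. So its perimeter = 115.00 mm. Layer 90 (z = 13.5): the cube is not intersected at this z (z outside [0, 13]); the cylinder at (14.5, 7): section is a regular 6-gon, circumradius r=8 (perimeter = 2·6·8.000·sin(180°/6) = 48.00 mm); Taking the union: only the r=8 cylinder at (14.5, 7) is present, so the union is just that shape — boundary = 48.00 mm. So its perimeter = 48.00 mm. Layer 46 is larger (115.00 vs 48.00 mm).

layer 46 (z = 6.9 mm)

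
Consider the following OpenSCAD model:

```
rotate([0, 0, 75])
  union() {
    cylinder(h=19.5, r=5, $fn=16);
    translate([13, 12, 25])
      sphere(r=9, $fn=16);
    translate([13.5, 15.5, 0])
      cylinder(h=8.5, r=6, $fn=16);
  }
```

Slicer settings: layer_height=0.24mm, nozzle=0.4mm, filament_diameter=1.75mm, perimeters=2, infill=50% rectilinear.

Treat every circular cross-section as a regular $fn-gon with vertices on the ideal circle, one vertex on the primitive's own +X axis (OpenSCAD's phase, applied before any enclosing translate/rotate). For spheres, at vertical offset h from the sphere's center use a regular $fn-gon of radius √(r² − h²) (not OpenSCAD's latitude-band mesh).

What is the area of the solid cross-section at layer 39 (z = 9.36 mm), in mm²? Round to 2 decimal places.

At z = 9.36 mm: the r=5 cylinder contributes a regular 16-gon of circumradius 5 (area = (16/2)·5.000²·sin(360°/16) = 76.54 mm²); the sphere at (13, 12) is absent (|z−center|=15.640 > r=9); the cylinder at (13.5, 15.5) is not intersected at this z (z outside [0, 8.5]); Combining (union): only the r=5 cylinder is present, so the union is just that shape — area = 76.54 mm²; (rotated 75° about Z; rotation is an isometry so areas/perimeters/island counts are preserved). Overall, the cross-section is a single solid region. Net area = 76.54 mm².

76.54 mm²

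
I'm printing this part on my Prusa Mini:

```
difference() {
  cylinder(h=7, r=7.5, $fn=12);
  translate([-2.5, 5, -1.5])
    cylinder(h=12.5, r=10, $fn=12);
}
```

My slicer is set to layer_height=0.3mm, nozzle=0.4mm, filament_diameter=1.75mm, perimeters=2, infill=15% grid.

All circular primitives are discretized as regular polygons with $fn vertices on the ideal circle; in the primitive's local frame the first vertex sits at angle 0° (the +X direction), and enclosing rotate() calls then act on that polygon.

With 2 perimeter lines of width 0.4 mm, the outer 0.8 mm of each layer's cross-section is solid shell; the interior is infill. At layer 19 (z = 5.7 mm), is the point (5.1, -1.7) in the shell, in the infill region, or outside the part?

shell

At z = 5.7 mm: the r=7.5 cylinder contributes a regular 12-gon of circumradius 7.5; the r=10 cylinder at (-2.5, 5) gives a regular 12-gon of circumradius 10 (constant along its height); Taking the first minus the rest: starting from the r=7.5 cylinder, the r=10 cylinder at (-2.5, 5) partially overlaps it — only the 130.75 mm² overlap (of its 300.00 mm²) is removed, clipping the outline — 1 connected region. Overall, the cross-section is a single solid region. The nearest boundary edge runs (2.50, -3.66)→(6.16, -0.00); distance from the point to it = 0.45 mm. The point is inside the cross-section, 0.45 mm from the nearest boundary — within the 0.8 mm shell band (2 × 0.4).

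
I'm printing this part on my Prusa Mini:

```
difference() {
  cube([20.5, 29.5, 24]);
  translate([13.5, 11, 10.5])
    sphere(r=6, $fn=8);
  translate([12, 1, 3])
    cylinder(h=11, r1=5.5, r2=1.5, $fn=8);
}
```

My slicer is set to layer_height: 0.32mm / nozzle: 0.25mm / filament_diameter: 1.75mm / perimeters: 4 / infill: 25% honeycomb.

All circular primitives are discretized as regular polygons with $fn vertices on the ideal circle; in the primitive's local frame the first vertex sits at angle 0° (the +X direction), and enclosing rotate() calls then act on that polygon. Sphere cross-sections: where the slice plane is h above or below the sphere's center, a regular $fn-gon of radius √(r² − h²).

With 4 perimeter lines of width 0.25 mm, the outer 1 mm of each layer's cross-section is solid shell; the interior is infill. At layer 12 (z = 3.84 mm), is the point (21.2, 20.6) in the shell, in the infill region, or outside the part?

At z = 3.84 mm: the cube is present — its section is the full 20.5×29.5 rectangle; the sphere at (13.5, 11) is absent (|z−center|=6.660 > r=6); the cone at (12, 1) contributes a regular 8-gon of circumradius 5.195 (interpolated between r1=5.5 and r2=1.5 at t=0.076); Subtracting the remaining from the first: starting from the 20.5×29.5 cube, the cone at (12, 1) partially overlaps it — only the 48.14 mm² overlap (of its 76.32 mm²) is removed, clipping the outline — 1 connected region. Overall, the cross-section is a single solid region. The nearest boundary edge runs (20.50, 29.50)→(20.50, 0.00); distance from the point to it = 0.70 mm. The point is not inside any of the regions above, so it lies outside the cross-section (0.70 mm from the nearest boundary).

outside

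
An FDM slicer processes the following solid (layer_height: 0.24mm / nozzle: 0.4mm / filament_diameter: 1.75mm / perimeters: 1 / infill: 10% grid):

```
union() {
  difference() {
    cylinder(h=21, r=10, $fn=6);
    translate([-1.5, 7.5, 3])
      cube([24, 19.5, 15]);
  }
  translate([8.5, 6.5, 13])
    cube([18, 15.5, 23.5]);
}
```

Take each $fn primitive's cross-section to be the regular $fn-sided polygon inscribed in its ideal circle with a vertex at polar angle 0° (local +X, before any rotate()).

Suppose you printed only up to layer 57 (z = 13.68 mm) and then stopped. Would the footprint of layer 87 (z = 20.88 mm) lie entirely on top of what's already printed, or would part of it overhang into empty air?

Compare the two slices. At z = 13.68: the cylinder: section is a regular 6-gon, circumradius r=10 (area = (6/2)·10.000²·sin(360°/6) = 259.81 mm²); the cube at (-1.5, 7.5) is present — its section is the full 24×19.5 rectangle (area 468.00 mm²); Taking the first minus the rest: starting from the r=10 cylinder (259.81 mm²), the 24×19.5 cube at (-1.5, 7.5) partially overlaps it — only the 7.93 mm² overlap (of its 468.00 mm²) is removed, clipping the outline — area = 251.88 mm²; the cube at (8.5, 6.5) (footprint 18×15.5) is included at this height (area 279.00 mm²); Taking the union: the 2 present regions are separate (no shared area or edge), so areas and boundary lengths simply add and each stays a separate island — area = 530.88 mm². At z = 20.88: the r=10 cylinder gives a regular 6-gon of circumradius 10 (constant along its height) (area = (6/2)·10.000²·sin(360°/6) = 259.81 mm²); the cube at (-1.5, 7.5) is not intersected at this z (z outside [3, 18]); Subtracting the remaining from the first: none of the subtracted shapes is present at this height, so the r=10 cylinder is unchanged — area = 259.81 mm²; the 18×15.5 cube at (8.5, 6.5) contributes its full rectangle (area 279.00 mm²); Merging all regions: the 2 present regions are separate (no shared area or edge), so areas and boundary lengths simply add and each stays a separate island — area = 538.81 mm². Checking containment: at z = 20.88 the cross-section extends beyond the z = 13.68 cross-section by about 7.93 mm².

part overhangs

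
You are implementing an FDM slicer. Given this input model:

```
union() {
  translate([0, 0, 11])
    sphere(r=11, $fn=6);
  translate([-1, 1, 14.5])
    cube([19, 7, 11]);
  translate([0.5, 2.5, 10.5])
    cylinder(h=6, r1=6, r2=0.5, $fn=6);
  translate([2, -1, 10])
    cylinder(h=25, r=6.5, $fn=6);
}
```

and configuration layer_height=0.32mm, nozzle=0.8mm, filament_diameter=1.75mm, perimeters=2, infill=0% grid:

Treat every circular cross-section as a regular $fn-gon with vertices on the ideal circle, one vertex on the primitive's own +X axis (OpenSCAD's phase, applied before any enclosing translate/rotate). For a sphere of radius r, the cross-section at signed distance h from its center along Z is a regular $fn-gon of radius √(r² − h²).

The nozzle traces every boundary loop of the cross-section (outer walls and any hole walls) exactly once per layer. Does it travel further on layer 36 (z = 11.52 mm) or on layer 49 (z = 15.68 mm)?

Layer 36 (z = 11.52): the sphere: section is a regular 6-gon, circumradius = √(r²−h²) = √(11²−0.52²) = 10.988 (perimeter = 2·6·10.988·sin(180°/6) = 65.93 mm); the cube at (-1, 1) is not intersected at this z (z outside [14.5, 25.5]); the cone at (0.5, 2.5) (r1=6→r2=0.5) has section circumradius 5.065 here — a regular 6-gon (perimeter = 2·6·5.065·sin(180°/6) = 30.39 mm); the r=6.5 cylinder at (2, -1) contributes a regular 6-gon of circumradius 6.5 (perimeter = 2·6·6.500·sin(180°/6) = 39.00 mm); Combining (union): the regions partially overlap (shared area 176.42 mm²), so the edge portions inside another operand are dropped and the merged outline is re-measured after clipping — boundary = 65.93 mm. So its perimeter = 65.93 mm. Layer 49 (z = 15.68): the r=11 sphere slices to a regular 6-gon of circumradius 9.955 (√(r²−h²) with h=4.68 from center) (perimeter = 2·6·9.955·sin(180°/6) = 59.73 mm); the cube at (-1, 1) (footprint 19×7) is included at this height (perimeter 52.00 mm); the cone at (0.5, 2.5): at t=0.863 of its height the radius interpolates to r₁+(r₂−r₁)t = 1.252, giving a regular 6-gon of that circumradius (perimeter = 2·6·1.252·sin(180°/6) = 7.51 mm); the cylinder at (2, -1): section is a regular 6-gon, circumradius r=6.5 (perimeter = 2·6·6.500·sin(180°/6) = 39.00 mm); Merging all regions: the regions partially overlap (shared area 172.34 mm²), so the edge portions inside another operand are dropped and the merged outline is re-measured after clipping — boundary = 79.93 mm. So its perimeter = 79.93 mm. Layer 49 is larger (79.93 vs 65.93 mm).

layer 49 (z = 15.68 mm)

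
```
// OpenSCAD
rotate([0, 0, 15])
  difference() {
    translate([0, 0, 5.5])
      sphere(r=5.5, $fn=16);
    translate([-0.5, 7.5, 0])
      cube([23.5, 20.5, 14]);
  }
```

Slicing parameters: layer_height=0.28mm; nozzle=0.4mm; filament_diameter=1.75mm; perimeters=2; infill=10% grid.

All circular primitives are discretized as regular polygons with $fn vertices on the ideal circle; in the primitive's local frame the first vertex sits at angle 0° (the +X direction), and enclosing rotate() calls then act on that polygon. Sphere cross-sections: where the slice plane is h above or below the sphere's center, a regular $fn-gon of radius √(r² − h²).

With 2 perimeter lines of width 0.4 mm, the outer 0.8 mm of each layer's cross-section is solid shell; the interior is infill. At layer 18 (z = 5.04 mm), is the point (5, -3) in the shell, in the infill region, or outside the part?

At z = 5.04 mm: the r=5.5 sphere contributes a regular 16-gon of circumradius √(5.5²−0.46²) = 5.481; the cube at (-0.5, 7.5) is present — its section is the full 23.5×20.5 rectangle; Subtracting the remaining from the first: starting from the r=5.5 sphere, the 23.5×20.5 cube at (-0.5, 7.5) misses the remaining region (no effect) — 1 connected region; (rotated 15° about Z; rotation is an isometry so areas/perimeters/island counts are preserved). Overall, the cross-section is a single solid region. Undo the 15° rotation: the query point maps to (4.053, -4.192) in the un-rotated model frame. The nearest boundary edge runs (3.88, -3.88)→(2.10, -5.06); distance from the point to it = 0.36 mm. The point is not inside any of the regions above, so it lies outside the cross-section (0.36 mm from the nearest boundary).

outside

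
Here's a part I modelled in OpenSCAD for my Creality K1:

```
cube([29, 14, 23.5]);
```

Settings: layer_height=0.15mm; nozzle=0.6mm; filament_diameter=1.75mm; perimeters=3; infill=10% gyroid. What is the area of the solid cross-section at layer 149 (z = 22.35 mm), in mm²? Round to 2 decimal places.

At z = 22.35 mm: the cube (footprint 29×14) is included at this height (area 406.00 mm²). Overall, the cross-section is a single solid region. Net area = 406.00 mm².

406.00 mm²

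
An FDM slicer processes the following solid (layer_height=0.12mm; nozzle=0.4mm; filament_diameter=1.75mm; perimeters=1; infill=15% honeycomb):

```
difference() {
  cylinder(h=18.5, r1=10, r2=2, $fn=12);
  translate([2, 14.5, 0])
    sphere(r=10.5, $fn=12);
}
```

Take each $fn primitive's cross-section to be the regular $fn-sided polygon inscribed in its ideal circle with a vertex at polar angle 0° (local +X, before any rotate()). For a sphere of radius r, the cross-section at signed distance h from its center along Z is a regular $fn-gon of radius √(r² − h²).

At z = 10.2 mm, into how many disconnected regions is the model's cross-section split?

1

At z = 10.2 mm: the cone (r1=10→r2=2) has section circumradius 5.589 here — a regular 12-gon; the r=10.5 sphere at (2, 14.5) contributes a regular 12-gon of circumradius √(10.5²−10.2²) = 2.492; Taking the first minus the rest: starting from the cone, the r=10.5 sphere at (2, 14.5) misses the remaining region (no effect) — 1 connected region. The result has 1 disconnected region.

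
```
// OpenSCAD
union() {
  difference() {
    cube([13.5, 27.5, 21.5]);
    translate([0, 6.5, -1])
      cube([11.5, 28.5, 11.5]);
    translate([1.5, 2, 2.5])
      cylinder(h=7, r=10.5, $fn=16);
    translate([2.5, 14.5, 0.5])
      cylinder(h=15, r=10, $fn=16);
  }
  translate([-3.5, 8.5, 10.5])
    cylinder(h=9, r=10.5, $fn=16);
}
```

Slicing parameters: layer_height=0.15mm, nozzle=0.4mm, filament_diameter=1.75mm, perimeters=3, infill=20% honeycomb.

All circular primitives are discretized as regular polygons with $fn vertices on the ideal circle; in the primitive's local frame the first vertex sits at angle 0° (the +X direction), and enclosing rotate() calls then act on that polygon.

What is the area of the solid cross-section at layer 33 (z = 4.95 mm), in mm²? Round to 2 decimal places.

49.39 mm²

At z = 4.95 mm: the cube (footprint 13.5×27.5) is included at this height (area 371.25 mm²); the 11.5×28.5 cube at (0, 6.5) contributes its full rectangle (area 327.75 mm²); the r=10.5 cylinder at (1.5, 2) contributes a regular 16-gon of circumradius 10.5 (area = (16/2)·10.500²·sin(360°/16) = 337.53 mm²); the cylinder at (2.5, 14.5): section is a regular 16-gon, circumradius r=10 (area = (16/2)·10.000²·sin(360°/16) = 306.15 mm²); Subtracting the remaining from the first: starting from the 13.5×27.5 cube (371.25 mm²), the 11.5×28.5 cube at (0, 6.5) partially overlaps it — only the 241.50 mm² overlap (of its 327.75 mm²) is removed, clipping the outline; the r=10.5 cylinder at (1.5, 2) partially overlaps it — only the 75.53 mm² overlap (of its 337.53 mm²) is removed, clipping the outline; the r=10 cylinder at (2.5, 14.5) partially overlaps it — only the 4.83 mm² overlap (of its 306.15 mm²) is removed, clipping the outline — area = 49.39 mm²; the cylinder at (-3.5, 8.5) is not intersected at this z (z outside [10.5, 19.5]); Combining (union): only the result so far is present, so the union is just that shape — area = 49.39 mm². Overall, the cross-section is a single solid region. Net area = 49.39 mm².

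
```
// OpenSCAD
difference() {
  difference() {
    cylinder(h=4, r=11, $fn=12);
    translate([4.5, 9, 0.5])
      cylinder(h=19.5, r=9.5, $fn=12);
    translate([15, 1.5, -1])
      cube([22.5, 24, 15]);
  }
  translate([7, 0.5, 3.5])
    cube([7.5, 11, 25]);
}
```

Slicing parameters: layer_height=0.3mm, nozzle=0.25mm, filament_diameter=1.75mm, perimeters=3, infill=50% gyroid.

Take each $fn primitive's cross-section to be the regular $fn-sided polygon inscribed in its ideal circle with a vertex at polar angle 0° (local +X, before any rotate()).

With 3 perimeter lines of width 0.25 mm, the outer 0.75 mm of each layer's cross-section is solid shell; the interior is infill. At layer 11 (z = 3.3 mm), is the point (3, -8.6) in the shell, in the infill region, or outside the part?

infill

At z = 3.3 mm: the cylinder: section is a regular 12-gon, circumradius r=11; the r=9.5 cylinder at (4.5, 9) contributes a regular 12-gon of circumradius 9.5; the 22.5×24 cube at (15, 1.5) contributes its full rectangle; Taking the first minus the rest: starting from the r=11 cylinder, the r=9.5 cylinder at (4.5, 9) partially overlaps it — only the 121.67 mm² overlap (of its 270.75 mm²) is removed, clipping the outline; the 22.5×24 cube at (15, 1.5) misses the remaining region (no effect) — 1 connected region; the cube at (7, 0.5) does not reach this height (z outside [3.5, 28.5]); Taking the first minus the rest: none of the subtracted shapes is present at this height, so the result so far is unchanged — 1 connected region. Overall, the cross-section is a single solid region. The nearest boundary edge runs (5.50, -9.53)→(-0.00, -11.00); distance from the point to it = 1.54 mm. The point is inside the cross-section and 1.54 mm from the nearest boundary — more than the 0.75 mm shell width (3 × 0.25), so it's in the infill interior.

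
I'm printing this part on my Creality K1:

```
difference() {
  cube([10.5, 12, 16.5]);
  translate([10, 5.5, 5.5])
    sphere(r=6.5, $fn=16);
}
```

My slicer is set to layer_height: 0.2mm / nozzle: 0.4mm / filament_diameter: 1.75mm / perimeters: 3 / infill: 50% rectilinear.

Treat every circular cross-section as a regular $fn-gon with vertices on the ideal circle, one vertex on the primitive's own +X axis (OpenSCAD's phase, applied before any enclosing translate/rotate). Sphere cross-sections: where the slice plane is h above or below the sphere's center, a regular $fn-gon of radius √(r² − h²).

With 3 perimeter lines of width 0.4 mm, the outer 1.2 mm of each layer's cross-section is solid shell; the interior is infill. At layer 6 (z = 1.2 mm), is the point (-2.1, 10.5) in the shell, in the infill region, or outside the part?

outside

At z = 1.2 mm: the cube (footprint 10.5×12) is included at this height; the sphere at (10, 5.5): section is a regular 16-gon, circumradius = √(r²−h²) = √(6.5²−4.3²) = 4.874; Subtracting the remaining from the first: starting from the 10.5×12 cube, the r=6.5 sphere at (10, 5.5) partially overlaps it — only the 41.19 mm² overlap (of its 72.74 mm²) is removed, clipping the outline — 1 connected region. Overall, the cross-section is a single solid region. The nearest boundary edge runs (0.00, 0.00)→(0.00, 12.00); distance from the point to it = 2.10 mm. The point is not inside any of the regions above, so it lies outside the cross-section (2.10 mm from the nearest boundary).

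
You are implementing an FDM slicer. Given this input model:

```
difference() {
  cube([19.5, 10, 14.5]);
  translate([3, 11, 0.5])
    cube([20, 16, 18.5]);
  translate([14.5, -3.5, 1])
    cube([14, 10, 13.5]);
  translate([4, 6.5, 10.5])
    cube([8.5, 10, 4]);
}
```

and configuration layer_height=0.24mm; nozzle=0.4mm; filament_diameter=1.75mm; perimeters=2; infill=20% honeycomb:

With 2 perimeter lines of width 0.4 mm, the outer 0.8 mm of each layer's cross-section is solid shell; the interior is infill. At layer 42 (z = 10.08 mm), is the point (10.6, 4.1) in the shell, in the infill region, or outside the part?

infill

At z = 10.08 mm: the cube is present — its section is the full 19.5×10 rectangle; the cube at (3, 11) is present — its section is the full 20×16 rectangle; the 14×10 cube at (14.5, -3.5) contributes its full rectangle; the cube at (4, 6.5) does not reach this height (z outside [10.5, 14.5]); Subtracting the remaining from the first: starting from the 19.5×10 cube, the 20×16 cube at (3, 11) misses the remaining region (no effect); the 14×10 cube at (14.5, -3.5) partially overlaps it — only the 32.50 mm² overlap (of its 140.00 mm²) is removed, clipping the outline — 1 connected region. Overall, the cross-section is a single solid region. The nearest boundary edge runs (14.50, 6.50)→(14.50, 0.00); distance from the point to it = 3.90 mm. The point is inside the cross-section and 3.90 mm from the nearest boundary — more than the 0.8 mm shell width (2 × 0.4), so it's in the infill interior.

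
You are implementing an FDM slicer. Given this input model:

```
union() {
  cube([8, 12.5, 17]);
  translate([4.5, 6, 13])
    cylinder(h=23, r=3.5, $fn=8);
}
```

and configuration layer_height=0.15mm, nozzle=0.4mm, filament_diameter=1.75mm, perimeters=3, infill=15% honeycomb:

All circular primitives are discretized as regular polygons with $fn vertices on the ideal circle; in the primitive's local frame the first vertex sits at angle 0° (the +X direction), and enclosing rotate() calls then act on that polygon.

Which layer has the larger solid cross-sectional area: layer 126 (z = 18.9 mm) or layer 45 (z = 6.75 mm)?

layer 45 (z = 6.75 mm)

Layer 126 (z = 18.9): the cube is absent (z outside [0, 17]); the cylinder at (4.5, 6): section is a regular 8-gon, circumradius r=3.5 (area = (8/2)·3.500²·sin(360°/8) = 34.65 mm²); Combining (union): only the r=3.5 cylinder at (4.5, 6) is present, so the union is just that shape — area = 34.65 mm². So its area = 34.65 mm². Layer 45 (z = 6.75): the cube is present — its section is the full 8×12.5 rectangle (area 100.00 mm²); the cylinder at (4.5, 6) is absent (z outside [13, 36]); Combining (union): only the 8×12.5 cube is present, so the union is just that shape — area = 100.00 mm². So its area = 100.00 mm². Layer 45 is larger (100.00 vs 34.65 mm²).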